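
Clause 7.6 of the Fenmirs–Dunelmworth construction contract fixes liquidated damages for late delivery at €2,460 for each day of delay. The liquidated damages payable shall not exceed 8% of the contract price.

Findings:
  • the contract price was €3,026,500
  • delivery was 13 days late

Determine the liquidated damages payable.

€31,980

Per-day damages: 13 × €2,460 = €31,980
Cap: 8% of €3,026,500 = €242,120
Cap at €242,120: €31,980 is within the cap, no reduction.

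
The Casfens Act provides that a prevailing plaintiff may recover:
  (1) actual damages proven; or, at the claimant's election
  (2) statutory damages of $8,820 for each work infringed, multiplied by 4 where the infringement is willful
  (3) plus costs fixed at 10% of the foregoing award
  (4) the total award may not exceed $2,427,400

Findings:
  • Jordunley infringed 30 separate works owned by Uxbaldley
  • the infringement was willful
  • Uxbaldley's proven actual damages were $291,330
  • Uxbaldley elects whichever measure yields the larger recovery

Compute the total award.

Statutory damages: 30 × $8,820 = $264,600
Multiplied by 4: 4 × $264,600 = $1,058,400
Greater of actual damages ($291,330) or enhanced statutory damages ($1,058,400): $1,058,400
Costs: 10% of $1,058,400 = $105,840
Award plus costs: $1,058,400 + $105,840 = $1,164,240
Cap at $2,427,400: $1,164,240 is within the cap, no reduction.

$1,164,240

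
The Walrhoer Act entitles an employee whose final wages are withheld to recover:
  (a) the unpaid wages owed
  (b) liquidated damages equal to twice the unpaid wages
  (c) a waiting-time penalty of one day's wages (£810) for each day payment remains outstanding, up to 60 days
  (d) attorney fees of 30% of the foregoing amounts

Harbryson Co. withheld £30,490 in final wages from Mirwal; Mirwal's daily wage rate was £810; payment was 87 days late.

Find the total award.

£182,091

Doubled: 2 × £30,490 = £60,980
Penalty days: min(87, 60) = 60
Waiting-time penalty: 60 × £810 = £48,600
Subtotal: £30,490 + £60,980 + £48,600 = £140,070
Attorney fees: 30% of £140,070 = £42,021
Total award: £140,070 + £42,021 = £182,091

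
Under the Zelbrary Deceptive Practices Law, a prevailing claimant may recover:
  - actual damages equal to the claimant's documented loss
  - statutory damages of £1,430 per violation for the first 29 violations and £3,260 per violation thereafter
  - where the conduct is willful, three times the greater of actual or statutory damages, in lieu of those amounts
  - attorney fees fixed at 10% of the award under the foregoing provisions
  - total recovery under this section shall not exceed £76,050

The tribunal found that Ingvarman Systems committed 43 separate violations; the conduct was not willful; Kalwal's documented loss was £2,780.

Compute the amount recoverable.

First 29 violations: 29 × £1,430 = £41,470
Remaining violations: (43 − 29) × £3,260 = £45,640
Statutory damages: £41,470 + £45,640 = £87,110
Conduct not willful: the in-lieu enhancement does not apply.
Actual plus statutory damages: £2,780 + £87,110 = £89,890
Attorney fees: 10% of £89,890 = £8,989
Total before cap: £89,890 + £8,989 = £98,879
Cap at £76,050: £98,879 exceeds the cap → £76,050

£76,050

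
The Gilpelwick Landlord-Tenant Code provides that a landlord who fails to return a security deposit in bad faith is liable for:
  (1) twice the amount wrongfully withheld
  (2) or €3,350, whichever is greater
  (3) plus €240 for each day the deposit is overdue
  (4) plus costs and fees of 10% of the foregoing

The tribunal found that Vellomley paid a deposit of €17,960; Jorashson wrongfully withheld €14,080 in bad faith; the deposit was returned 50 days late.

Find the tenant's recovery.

Doubled: 2 × €14,080 = €28,160
Minimum €3,350: €28,160 meets the minimum, no increase.
Late-return penalty: 50 × €240 = €12,000
Damages plus late penalty: €28,160 + €12,000 = €40,160
Costs and fees: 10% of €40,160 = €4,016
Total recovery: €40,160 + €4,016 = €44,176

€44,176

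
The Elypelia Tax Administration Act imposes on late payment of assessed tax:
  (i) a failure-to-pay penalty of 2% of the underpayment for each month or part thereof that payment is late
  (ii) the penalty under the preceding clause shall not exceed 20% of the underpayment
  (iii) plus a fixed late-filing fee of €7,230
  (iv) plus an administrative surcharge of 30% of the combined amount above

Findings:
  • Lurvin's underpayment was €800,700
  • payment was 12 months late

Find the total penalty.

Accrued rate: 2% × 12 = 24%, capped at 20% → 20%
Failure-to-pay penalty: 20% of €800,700 = €160,140
Penalty before surcharge: €160,140 + €7,230 = €167,370
Administrative surcharge: 30% of €167,370 = €50,211
Total penalty: €167,370 + €50,211 = €217,581

€217,581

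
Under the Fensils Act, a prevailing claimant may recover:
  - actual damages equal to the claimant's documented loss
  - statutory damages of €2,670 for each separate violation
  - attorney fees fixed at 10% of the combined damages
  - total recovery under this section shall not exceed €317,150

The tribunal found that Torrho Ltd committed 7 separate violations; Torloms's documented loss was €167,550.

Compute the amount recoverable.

€204,864

Statutory damages: 7 × €2,670 = €18,690
Combined damages: €167,550 + €18,690 = €186,240
Attorney fees: 10% of €186,240 = €18,624
Total before cap: €186,240 + €18,624 = €204,864
Cap at €317,150: €204,864 is within the cap, no reduction.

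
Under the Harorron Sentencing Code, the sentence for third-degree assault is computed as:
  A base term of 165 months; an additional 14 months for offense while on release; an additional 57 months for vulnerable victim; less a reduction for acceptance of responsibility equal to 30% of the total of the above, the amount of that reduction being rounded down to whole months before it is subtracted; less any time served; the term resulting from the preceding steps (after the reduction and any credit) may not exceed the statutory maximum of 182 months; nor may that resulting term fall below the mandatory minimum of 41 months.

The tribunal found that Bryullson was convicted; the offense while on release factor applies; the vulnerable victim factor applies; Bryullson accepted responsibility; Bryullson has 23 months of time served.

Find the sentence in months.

143 months

Offense while on release enhancement: +14 months
Vulnerable victim enhancement: +57 months
Adjusted term: 165 months + 14 months + 57 months = 236 months
Acceptance of responsibility reduction: 30% of 236 months = 70 months (rounded down)
After reduction: 236 − 70 = 166 months
Less time served: 166 months − 23 months = 143 months
Cap at 182 months: 143 months is within the cap, no reduction.
Minimum 41 months: 143 months meets the minimum, no increase.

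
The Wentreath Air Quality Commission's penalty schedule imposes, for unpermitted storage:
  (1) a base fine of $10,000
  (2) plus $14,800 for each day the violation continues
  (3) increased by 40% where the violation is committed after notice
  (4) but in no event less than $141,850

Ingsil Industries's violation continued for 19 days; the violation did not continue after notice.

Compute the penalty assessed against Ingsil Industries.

Per-day component: 19 × $14,800 = $281,200
Base plus per-day: $10,000 + $281,200 = $291,200
The violation did not continue after notice: no 40% increase.
Minimum $141,850: $291,200 meets the minimum, no increase.

Civil penalty: $291,200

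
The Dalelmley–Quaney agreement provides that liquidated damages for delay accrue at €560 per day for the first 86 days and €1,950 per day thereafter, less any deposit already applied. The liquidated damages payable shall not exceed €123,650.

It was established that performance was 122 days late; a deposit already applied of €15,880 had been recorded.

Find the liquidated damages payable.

€102,480

First 86 days: 86 × €560 = €48,160
Remaining days: (122 − 86) × €1,950 = €70,200
Accrued per-day damages: €48,160 + €70,200 = €118,360
Less deposit already applied: €118,360 − €15,880 = €102,480
Cap at €123,650: €102,480 is within the cap, no reduction.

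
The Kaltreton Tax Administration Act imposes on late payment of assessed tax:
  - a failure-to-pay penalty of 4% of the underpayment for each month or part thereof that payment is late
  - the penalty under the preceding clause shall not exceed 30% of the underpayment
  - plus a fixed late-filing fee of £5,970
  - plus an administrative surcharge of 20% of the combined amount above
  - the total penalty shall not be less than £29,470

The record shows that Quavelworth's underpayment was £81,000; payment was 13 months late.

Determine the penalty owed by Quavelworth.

Accrued rate: 4% × 13 = 52%, capped at 30% → 30%
Failure-to-pay penalty: 30% of £81,000 = £24,300
Penalty before surcharge: £24,300 + £5,970 = £30,270
Administrative surcharge: 20% of £30,270 = £6,054
Total penalty: £30,270 + £6,054 = £36,324
Minimum £29,470: £36,324 meets the minimum, no increase.

£36,324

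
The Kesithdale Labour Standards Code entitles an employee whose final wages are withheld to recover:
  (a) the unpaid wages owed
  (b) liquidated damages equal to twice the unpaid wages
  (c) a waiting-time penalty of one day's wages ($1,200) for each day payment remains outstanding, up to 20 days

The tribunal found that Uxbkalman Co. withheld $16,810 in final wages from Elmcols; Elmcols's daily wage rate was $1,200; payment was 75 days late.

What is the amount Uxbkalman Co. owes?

$74,430

Doubled: 2 × $16,810 = $33,620
Penalty days: min(75, 20) = 20
Waiting-time penalty: 20 × $1,200 = $24,000
Total award: $16,810 + $33,620 + $24,000 = $74,430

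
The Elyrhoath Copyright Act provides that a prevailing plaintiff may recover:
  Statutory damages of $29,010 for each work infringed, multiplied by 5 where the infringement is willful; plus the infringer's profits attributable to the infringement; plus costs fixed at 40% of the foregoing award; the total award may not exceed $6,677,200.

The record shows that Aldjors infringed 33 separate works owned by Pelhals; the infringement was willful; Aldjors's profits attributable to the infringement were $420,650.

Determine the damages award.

$6,677,200

Statutory damages: 33 × $29,010 = $957,330
Multiplied by 5: 5 × $957,330 = $4,786,650
Combined award: $4,786,650 + $420,650 = $5,207,300
Costs: 40% of $5,207,300 = $2,082,920
Award plus costs: $5,207,300 + $2,082,920 = $7,290,220
Cap at $6,677,200: $7,290,220 exceeds the cap → $6,677,200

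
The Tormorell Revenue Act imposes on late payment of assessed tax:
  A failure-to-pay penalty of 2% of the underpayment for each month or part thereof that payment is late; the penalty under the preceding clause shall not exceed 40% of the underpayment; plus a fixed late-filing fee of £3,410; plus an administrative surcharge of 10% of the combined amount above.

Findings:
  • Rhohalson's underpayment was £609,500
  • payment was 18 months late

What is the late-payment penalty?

Accrued rate: 2% × 18 = 36%, capped at 40% → 36%
Failure-to-pay penalty: 36% of £609,500 = £219,420
Penalty before surcharge: £219,420 + £3,410 = £222,830
Administrative surcharge: 10% of £222,830 = £22,283
Total penalty: £222,830 + £22,283 = £245,113

£245,113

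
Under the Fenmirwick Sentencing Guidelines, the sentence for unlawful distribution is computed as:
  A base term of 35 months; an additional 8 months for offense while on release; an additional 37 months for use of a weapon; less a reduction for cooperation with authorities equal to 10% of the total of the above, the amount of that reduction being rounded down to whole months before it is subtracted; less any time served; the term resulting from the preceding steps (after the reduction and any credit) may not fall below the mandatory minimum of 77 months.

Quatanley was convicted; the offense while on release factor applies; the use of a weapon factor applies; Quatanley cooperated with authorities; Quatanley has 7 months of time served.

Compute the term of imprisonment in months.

77 months

Offense while on release enhancement: +8 months
Use of a weapon enhancement: +37 months
Adjusted term: 35 months + 8 months + 37 months = 80 months
Cooperation with authorities reduction: 10% of 80 months = 8 months (rounded down)
After reduction: 80 − 8 = 72 months
Less time served: 72 months − 7 months = 65 months
Minimum 77 months: 65 months is below the minimum → 77 months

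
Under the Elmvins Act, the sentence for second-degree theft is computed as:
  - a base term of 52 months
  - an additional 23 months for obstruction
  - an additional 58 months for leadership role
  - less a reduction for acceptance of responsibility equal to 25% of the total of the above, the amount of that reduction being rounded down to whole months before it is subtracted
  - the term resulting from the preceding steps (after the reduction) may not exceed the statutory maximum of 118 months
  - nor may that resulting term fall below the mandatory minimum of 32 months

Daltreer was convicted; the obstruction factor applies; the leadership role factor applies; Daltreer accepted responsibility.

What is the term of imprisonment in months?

Obstruction enhancement: +23 months
Leadership role enhancement: +58 months
Adjusted term: 52 months + 23 months + 58 months = 133 months
Acceptance of responsibility reduction: 25% of 133 months = 33 months (rounded down)
After reduction: 133 − 33 = 100 months
Cap at 118 months: 100 months is within the cap, no reduction.
Minimum 32 months: 100 months meets the minimum, no increase.

100 months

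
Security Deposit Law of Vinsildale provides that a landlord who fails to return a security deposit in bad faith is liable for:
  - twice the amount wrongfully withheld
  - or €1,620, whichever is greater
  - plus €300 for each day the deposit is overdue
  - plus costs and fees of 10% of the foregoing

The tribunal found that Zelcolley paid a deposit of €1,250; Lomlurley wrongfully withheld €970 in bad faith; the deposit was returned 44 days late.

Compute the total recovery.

Doubled: 2 × €970 = €1,940
Minimum €1,620: €1,940 meets the minimum, no increase.
Late-return penalty: 44 × €300 = €13,200
Damages plus late penalty: €1,940 + €13,200 = €15,140
Costs and fees: 10% of €15,140 = €1,514
Total recovery: €15,140 + €1,514 = €16,654

€16,654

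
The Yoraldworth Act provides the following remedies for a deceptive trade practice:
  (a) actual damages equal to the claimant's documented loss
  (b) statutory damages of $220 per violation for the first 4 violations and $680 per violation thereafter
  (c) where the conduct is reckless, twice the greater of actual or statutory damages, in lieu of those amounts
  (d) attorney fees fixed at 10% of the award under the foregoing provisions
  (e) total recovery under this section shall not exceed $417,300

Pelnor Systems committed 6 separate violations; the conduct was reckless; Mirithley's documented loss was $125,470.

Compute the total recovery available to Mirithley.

First 4 violations: 4 × $220 = $880
Remaining violations: (6 − 4) × $680 = $1,360
Statutory damages: $880 + $1,360 = $2,240
Greater of actual damages ($125,470) or statutory damages ($2,240): $125,470
Doubled: 2 × $125,470 = $250,940
Attorney fees: 10% of $250,940 = $25,094
Total before cap: $250,940 + $25,094 = $276,034
Cap at $417,300: $276,034 is within the cap, no reduction.

$276,034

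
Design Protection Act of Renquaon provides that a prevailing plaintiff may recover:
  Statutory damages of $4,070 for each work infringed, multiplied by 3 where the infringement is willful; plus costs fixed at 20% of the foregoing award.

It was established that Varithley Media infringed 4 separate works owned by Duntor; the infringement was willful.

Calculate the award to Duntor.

$58,608

Statutory damages: 4 × $4,070 = $16,280
Trebled: 3 × $16,280 = $48,840
Costs: 20% of $48,840 = $9,768
Award plus costs: $48,840 + $9,768 = $58,608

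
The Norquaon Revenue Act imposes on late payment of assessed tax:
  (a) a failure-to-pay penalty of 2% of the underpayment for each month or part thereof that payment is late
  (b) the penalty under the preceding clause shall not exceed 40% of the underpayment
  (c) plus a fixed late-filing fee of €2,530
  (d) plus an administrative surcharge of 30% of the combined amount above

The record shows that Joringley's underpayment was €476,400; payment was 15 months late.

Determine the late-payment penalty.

Accrued rate: 2% × 15 = 30%, capped at 40% → 30%
Failure-to-pay penalty: 30% of €476,400 = €142,920
Penalty before surcharge: €142,920 + €2,530 = €145,450
Administrative surcharge: 30% of €145,450 = €43,635
Total penalty: €145,450 + €43,635 = €189,085

€189,085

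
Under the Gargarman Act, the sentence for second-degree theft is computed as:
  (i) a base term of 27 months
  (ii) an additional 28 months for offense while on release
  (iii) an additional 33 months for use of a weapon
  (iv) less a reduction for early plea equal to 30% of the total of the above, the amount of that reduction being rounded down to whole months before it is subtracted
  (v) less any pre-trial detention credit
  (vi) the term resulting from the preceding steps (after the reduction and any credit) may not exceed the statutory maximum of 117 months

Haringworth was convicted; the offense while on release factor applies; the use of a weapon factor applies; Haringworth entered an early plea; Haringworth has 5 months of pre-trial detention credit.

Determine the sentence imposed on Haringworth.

Offense while on release enhancement: +28 months
Use of a weapon enhancement: +33 months
Adjusted term: 27 months + 28 months + 33 months = 88 months
Early plea reduction: 30% of 88 months = 26 months (rounded down)
After reduction: 88 − 26 = 62 months
Less pre-trial detention credit: 62 months − 5 months = 57 months
Cap at 117 months: 57 months is within the cap, no reduction.

Sentence: 57 months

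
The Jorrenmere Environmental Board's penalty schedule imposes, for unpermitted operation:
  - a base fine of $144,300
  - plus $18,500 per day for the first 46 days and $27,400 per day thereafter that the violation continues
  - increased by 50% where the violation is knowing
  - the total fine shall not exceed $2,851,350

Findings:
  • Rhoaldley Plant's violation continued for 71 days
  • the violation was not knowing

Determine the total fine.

$1,680,300

First 46 days: 46 × $18,500 = $851,000
Remaining days: (71 − 46) × $27,400 = $685,000
Per-day component: $851,000 + $685,000 = $1,536,000
Base plus per-day: $144,300 + $1,536,000 = $1,680,300
The violation was not knowing: no 50% increase.
Cap at $2,851,350: $1,680,300 is within the cap, no reduction.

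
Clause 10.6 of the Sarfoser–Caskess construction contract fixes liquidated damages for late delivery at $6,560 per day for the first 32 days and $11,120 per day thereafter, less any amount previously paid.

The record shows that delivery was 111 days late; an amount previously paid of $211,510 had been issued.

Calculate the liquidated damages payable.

First 32 days: 32 × $6,560 = $209,920
Remaining days: (111 − 32) × $11,120 = $878,480
Accrued per-day damages: $209,920 + $878,480 = $1,088,400
Less amount previously paid: $1,088,400 − $211,510 = $876,890

Liquidated damages: $876,890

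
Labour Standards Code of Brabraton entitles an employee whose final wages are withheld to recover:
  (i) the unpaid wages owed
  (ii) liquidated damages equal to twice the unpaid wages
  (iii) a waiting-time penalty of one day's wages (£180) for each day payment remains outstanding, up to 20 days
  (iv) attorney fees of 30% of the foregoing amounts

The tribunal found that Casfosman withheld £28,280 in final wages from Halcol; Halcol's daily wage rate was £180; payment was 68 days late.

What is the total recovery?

Doubled: 2 × £28,280 = £56,560
Penalty days: min(68, 20) = 20
Waiting-time penalty: 20 × £180 = £3,600
Subtotal: £28,280 + £56,560 + £3,600 = £88,440
Attorney fees: 30% of £88,440 = £26,532
Total award: £88,440 + £26,532 = £114,972

£114,972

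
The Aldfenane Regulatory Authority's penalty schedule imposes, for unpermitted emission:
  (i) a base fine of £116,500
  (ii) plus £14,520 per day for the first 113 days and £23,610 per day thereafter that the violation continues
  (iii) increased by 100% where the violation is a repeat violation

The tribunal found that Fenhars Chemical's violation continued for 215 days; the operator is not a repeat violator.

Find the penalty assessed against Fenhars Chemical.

First 113 days: 113 × £14,520 = £1,640,760
Remaining days: (215 − 113) × £23,610 = £2,408,220
Per-day component: £1,640,760 + £2,408,220 = £4,048,980
Base plus per-day: £116,500 + £4,048,980 = £4,165,480
The operator is not a repeat violator: no 100% increase.

£4,165,480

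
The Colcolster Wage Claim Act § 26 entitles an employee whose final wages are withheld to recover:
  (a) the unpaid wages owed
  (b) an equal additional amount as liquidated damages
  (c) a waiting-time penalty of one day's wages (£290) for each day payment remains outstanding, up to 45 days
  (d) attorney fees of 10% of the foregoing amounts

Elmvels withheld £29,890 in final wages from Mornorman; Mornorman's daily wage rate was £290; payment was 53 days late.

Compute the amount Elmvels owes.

£80,113

Liquidated damages (equal amount): £29,890
Penalty days: min(53, 45) = 45
Waiting-time penalty: 45 × £290 = £13,050
Subtotal: £29,890 + £29,890 + £13,050 = £72,830
Attorney fees: 10% of £72,830 = £7,283
Total award: £72,830 + £7,283 = £80,113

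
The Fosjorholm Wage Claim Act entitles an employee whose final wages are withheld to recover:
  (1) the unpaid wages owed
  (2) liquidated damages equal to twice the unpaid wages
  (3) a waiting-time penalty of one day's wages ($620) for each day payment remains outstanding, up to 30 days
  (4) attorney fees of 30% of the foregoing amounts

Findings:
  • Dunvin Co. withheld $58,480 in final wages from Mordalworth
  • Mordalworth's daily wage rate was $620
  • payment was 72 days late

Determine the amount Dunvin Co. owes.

$252,252

Doubled: 2 × $58,480 = $116,960
Penalty days: min(72, 30) = 30
Waiting-time penalty: 30 × $620 = $18,600
Subtotal: $58,480 + $116,960 + $18,600 = $194,040
Attorney fees: 30% of $194,040 = $58,212
Total award: $194,040 + $58,212 = $252,252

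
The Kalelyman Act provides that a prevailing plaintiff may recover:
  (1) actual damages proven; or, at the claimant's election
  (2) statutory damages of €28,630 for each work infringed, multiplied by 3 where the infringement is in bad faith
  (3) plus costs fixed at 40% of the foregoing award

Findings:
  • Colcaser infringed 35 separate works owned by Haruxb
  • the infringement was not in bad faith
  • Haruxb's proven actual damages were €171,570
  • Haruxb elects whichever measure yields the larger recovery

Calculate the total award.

€1,402,870

Statutory damages: 35 × €28,630 = €1,002,050
Infringement not in bad faith: no ×3 enhancement.
Greater of actual damages (€171,570) or statutory damages (€1,002,050): €1,002,050
Costs: 40% of €1,002,050 = €400,820
Award plus costs: €1,002,050 + €400,820 = €1,402,870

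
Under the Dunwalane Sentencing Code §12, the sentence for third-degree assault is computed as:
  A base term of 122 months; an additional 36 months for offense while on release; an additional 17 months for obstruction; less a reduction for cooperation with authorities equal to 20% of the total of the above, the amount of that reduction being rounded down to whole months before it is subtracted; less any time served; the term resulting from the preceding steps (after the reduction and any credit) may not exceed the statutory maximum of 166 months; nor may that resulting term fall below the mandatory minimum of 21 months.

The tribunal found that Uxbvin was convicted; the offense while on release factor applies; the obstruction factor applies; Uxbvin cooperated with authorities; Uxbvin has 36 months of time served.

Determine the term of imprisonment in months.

104 months

Offense while on release enhancement: +36 months
Obstruction enhancement: +17 months
Adjusted term: 122 months + 36 months + 17 months = 175 months
Cooperation with authorities reduction: 20% of 175 months = 35 months (rounded down)
After reduction: 175 − 35 = 140 months
Less time served: 140 months − 36 months = 104 months
Cap at 166 months: 104 months is within the cap, no reduction.
Minimum 21 months: 104 months meets the minimum, no increase.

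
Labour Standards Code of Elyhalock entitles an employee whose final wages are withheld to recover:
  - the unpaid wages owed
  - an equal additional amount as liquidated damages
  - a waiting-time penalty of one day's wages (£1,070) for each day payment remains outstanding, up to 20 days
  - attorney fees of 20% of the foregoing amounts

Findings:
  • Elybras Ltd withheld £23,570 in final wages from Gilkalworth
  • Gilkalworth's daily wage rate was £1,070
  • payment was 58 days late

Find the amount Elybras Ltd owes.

Liquidated damages (equal amount): £23,570
Penalty days: min(58, 20) = 20
Waiting-time penalty: 20 × £1,070 = £21,400
Subtotal: £23,570 + £23,570 + £21,400 = £68,540
Attorney fees: 20% of £68,540 = £13,708
Total award: £68,540 + £13,708 = £82,248

£82,248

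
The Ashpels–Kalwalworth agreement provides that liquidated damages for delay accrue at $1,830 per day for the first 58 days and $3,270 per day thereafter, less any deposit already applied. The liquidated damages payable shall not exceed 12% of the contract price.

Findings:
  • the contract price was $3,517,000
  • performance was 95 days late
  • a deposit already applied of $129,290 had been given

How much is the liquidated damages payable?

First 58 days: 58 × $1,830 = $106,140
Remaining days: (95 − 58) × $3,270 = $120,990
Accrued per-day damages: $106,140 + $120,990 = $227,130
Less deposit already applied: $227,130 − $129,290 = $97,840
Cap: 12% of $3,517,000 = $422,040
Cap at $422,040: $97,840 is within the cap, no reduction.

$97,840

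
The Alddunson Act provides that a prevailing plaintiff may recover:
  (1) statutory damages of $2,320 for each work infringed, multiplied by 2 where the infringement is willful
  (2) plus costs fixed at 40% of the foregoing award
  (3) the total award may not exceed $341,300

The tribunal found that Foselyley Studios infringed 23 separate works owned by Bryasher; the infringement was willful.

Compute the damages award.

Statutory damages: 23 × $2,320 = $53,360
Doubled: 2 × $53,360 = $106,720
Costs: 40% of $106,720 = $42,688
Award plus costs: $106,720 + $42,688 = $149,408
Cap at $341,300: $149,408 is within the cap, no reduction.

$149,408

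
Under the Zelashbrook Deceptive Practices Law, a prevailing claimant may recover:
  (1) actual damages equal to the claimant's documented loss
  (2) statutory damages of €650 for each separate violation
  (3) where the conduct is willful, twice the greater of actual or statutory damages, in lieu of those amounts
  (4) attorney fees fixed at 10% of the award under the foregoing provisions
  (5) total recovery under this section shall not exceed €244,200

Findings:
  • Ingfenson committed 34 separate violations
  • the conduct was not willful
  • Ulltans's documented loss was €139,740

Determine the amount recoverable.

€178,024

Statutory damages: 34 × €650 = €22,100
Conduct not willful: the in-lieu enhancement does not apply.
Actual plus statutory damages: €139,740 + €22,100 = €161,840
Attorney fees: 10% of €161,840 = €16,184
Total before cap: €161,840 + €16,184 = €178,024
Cap at €244,200: €178,024 is within the cap, no reduction.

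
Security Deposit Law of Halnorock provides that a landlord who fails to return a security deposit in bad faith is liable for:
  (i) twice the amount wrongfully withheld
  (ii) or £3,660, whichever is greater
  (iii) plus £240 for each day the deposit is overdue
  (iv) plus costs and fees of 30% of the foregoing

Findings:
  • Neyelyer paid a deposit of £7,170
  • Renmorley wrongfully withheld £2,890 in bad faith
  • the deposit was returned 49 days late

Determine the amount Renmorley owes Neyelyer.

Doubled: 2 × £2,890 = £5,780
Minimum £3,660: £5,780 meets the minimum, no increase.
Late-return penalty: 49 × £240 = £11,760
Damages plus late penalty: £5,780 + £11,760 = £17,540
Costs and fees: 30% of £17,540 = £5,262
Total recovery: £17,540 + £5,262 = £22,802

£22,802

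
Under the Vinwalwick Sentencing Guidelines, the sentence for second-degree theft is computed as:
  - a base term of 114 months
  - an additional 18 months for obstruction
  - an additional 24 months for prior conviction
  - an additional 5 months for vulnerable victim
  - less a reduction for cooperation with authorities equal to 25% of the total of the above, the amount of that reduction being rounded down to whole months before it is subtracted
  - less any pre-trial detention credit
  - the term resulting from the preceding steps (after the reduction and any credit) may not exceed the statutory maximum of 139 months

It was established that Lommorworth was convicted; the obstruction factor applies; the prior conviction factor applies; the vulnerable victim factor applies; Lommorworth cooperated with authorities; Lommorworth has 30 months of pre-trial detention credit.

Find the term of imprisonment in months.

91 months

Obstruction enhancement: +18 months
Prior conviction enhancement: +24 months
Vulnerable victim enhancement: +5 months
Adjusted term: 114 months + 18 months + 24 months + 5 months = 161 months
Cooperation with authorities reduction: 25% of 161 months = 40 months (rounded down)
After reduction: 161 − 40 = 121 months
Less pre-trial detention credit: 121 months − 30 months = 91 months
Cap at 139 months: 91 months is within the cap, no reduction.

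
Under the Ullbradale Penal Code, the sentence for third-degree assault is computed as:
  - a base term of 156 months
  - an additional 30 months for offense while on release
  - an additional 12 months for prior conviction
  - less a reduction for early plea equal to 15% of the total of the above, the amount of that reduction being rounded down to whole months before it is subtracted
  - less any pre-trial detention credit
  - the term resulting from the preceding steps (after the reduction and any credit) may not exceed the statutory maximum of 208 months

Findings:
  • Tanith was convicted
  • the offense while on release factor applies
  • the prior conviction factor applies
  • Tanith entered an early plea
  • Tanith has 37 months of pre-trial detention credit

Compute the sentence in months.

Sentence: 132 months

Offense while on release enhancement: +30 months
Prior conviction enhancement: +12 months
Adjusted term: 156 months + 30 months + 12 months = 198 months
Early plea reduction: 15% of 198 months = 29 months (rounded down)
After reduction: 198 − 29 = 169 months
Less pre-trial detention credit: 169 months − 37 months = 132 months
Cap at 208 months: 132 months is within the cap, no reduction.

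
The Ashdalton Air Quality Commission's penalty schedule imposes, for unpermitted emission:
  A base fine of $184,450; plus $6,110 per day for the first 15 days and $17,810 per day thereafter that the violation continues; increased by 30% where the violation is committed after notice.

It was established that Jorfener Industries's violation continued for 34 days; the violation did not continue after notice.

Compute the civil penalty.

First 15 days: 15 × $6,110 = $91,650
Remaining days: (34 − 15) × $17,810 = $338,390
Per-day component: $91,650 + $338,390 = $430,040
Base plus per-day: $184,450 + $430,040 = $614,490
The violation did not continue after notice: no 30% increase.

$614,490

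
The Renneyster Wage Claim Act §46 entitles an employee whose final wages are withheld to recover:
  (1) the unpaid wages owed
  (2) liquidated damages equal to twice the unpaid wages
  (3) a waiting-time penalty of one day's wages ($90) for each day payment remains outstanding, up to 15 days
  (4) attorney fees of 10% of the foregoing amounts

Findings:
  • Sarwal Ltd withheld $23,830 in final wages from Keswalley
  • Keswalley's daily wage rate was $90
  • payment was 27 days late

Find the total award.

Doubled: 2 × $23,830 = $47,660
Penalty days: min(27, 15) = 15
Waiting-time penalty: 15 × $90 = $1,350
Subtotal: $23,830 + $47,660 + $1,350 = $72,840
Attorney fees: 10% of $72,840 = $7,284
Total award: $72,840 + $7,284 = $80,124

$80,124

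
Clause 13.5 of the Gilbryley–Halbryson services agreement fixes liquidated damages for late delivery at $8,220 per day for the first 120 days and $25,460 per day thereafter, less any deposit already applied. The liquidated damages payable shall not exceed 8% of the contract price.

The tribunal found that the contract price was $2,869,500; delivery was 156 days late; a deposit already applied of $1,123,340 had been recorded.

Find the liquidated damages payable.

First 120 days: 120 × $8,220 = $986,400
Remaining days: (156 − 120) × $25,460 = $916,560
Accrued per-day damages: $986,400 + $916,560 = $1,902,960
Less deposit already applied: $1,902,960 − $1,123,340 = $779,620
Cap: 8% of $2,869,500 = $229,560
Cap at $229,560: $779,620 exceeds the cap → $229,560

$229,560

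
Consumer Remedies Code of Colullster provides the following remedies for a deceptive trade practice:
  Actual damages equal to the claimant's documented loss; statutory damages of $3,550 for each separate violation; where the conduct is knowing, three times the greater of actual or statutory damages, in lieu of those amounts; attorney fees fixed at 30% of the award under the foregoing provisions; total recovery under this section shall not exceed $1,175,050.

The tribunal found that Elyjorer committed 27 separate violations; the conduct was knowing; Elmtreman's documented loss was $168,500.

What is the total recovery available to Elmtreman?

$657,150

Statutory damages: 27 × $3,550 = $95,850
Greater of actual damages ($168,500) or statutory damages ($95,850): $168,500
Trebled: 3 × $168,500 = $505,500
Attorney fees: 30% of $505,500 = $151,650
Total before cap: $505,500 + $151,650 = $657,150
Cap at $1,175,050: $657,150 is within the cap, no reduction.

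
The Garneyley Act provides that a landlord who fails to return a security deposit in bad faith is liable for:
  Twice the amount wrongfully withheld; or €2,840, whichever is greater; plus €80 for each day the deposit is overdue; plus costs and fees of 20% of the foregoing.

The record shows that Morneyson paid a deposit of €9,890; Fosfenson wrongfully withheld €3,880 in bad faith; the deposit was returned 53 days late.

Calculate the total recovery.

Doubled: 2 × €3,880 = €7,760
Minimum €2,840: €7,760 meets the minimum, no increase.
Late-return penalty: 53 × €80 = €4,240
Damages plus late penalty: €7,760 + €4,240 = €12,000
Costs and fees: 20% of €12,000 = €2,400
Total recovery: €12,000 + €2,400 = €14,400

€14,400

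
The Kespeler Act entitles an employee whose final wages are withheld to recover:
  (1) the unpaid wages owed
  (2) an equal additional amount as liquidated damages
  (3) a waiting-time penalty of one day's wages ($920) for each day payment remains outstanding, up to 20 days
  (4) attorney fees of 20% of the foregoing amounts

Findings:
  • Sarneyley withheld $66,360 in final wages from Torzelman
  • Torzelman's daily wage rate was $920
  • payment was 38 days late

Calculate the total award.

Liquidated damages (equal amount): $66,360
Penalty days: min(38, 20) = 20
Waiting-time penalty: 20 × $920 = $18,400
Subtotal: $66,360 + $66,360 + $18,400 = $151,120
Attorney fees: 20% of $151,120 = $30,224
Total award: $151,120 + $30,224 = $181,344

$181,344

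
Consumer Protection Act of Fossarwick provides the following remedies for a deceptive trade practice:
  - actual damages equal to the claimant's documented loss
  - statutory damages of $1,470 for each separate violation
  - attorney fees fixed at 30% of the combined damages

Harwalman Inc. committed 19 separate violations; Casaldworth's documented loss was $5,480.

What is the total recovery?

$43,433

Statutory damages: 19 × $1,470 = $27,930
Combined damages: $5,480 + $27,930 = $33,410
Attorney fees: 30% of $33,410 = $10,023
Total recovery: $33,410 + $10,023 = $43,433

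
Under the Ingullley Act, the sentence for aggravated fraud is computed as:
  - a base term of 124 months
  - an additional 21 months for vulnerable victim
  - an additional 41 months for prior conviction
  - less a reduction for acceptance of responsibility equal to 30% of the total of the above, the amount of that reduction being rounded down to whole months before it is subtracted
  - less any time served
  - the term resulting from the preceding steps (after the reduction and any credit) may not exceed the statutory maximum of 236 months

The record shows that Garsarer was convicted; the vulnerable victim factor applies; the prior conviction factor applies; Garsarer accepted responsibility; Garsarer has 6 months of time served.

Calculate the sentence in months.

125 months

Vulnerable victim enhancement: +21 months
Prior conviction enhancement: +41 months
Adjusted term: 124 months + 21 months + 41 months = 186 months
Acceptance of responsibility reduction: 30% of 186 months = 55 months (rounded down)
After reduction: 186 − 55 = 131 months
Less time served: 131 months − 6 months = 125 months
Cap at 236 months: 125 months is within the cap, no reduction.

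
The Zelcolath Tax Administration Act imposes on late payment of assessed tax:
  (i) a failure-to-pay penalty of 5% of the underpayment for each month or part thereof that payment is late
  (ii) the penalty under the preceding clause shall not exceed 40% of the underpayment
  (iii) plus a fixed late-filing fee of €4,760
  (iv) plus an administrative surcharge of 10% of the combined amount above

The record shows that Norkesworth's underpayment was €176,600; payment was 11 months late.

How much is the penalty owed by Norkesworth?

Accrued rate: 5% × 11 = 55%, capped at 40% → 40%
Failure-to-pay penalty: 40% of €176,600 = €70,640
Penalty before surcharge: €70,640 + €4,760 = €75,400
Administrative surcharge: 10% of €75,400 = €7,540
Total penalty: €75,400 + €7,540 = €82,940

€82,940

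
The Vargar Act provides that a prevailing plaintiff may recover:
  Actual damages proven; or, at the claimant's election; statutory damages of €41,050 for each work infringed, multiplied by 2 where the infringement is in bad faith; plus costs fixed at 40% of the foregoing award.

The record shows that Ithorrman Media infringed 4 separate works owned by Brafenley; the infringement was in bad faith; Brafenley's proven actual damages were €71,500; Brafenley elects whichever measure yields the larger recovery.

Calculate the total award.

Statutory damages: 4 × €41,050 = €164,200
Doubled: 2 × €164,200 = €328,400
Greater of actual damages (€71,500) or enhanced statutory damages (€328,400): €328,400
Costs: 40% of €328,400 = €131,360
Award plus costs: €328,400 + €131,360 = €459,760

€459,760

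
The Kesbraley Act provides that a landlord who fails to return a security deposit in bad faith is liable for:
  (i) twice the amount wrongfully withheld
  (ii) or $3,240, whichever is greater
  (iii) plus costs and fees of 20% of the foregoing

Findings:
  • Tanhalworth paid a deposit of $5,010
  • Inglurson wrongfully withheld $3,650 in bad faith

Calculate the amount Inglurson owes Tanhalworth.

$8,760

Doubled: 2 × $3,650 = $7,300
Minimum $3,240: $7,300 meets the minimum, no increase.
Costs and fees: 20% of $7,300 = $1,460
Total recovery: $7,300 + $1,460 = $8,760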